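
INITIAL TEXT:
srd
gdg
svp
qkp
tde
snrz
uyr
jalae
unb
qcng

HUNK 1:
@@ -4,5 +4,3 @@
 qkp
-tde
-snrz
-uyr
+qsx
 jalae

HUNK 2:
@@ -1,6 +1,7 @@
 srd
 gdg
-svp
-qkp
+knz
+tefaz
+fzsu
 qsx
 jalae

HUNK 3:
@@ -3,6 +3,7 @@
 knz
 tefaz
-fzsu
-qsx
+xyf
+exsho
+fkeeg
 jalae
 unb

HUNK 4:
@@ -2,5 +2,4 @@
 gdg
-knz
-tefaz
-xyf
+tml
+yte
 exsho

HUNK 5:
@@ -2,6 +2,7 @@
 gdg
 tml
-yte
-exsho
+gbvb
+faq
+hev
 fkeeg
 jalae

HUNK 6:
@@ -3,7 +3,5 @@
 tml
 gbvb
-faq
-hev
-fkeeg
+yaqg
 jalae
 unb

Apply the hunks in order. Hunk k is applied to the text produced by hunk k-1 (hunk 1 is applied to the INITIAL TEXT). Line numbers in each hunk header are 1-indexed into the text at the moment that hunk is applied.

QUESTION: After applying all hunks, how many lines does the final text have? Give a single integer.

Hunk 1: at line 4 remove [tde,snrz,uyr] add [qsx] -> 8 lines: srd gdg svp qkp qsx jalae unb qcng
Hunk 2: at line 1 remove [svp,qkp] add [knz,tefaz,fzsu] -> 9 lines: srd gdg knz tefaz fzsu qsx jalae unb qcng
Hunk 3: at line 3 remove [fzsu,qsx] add [xyf,exsho,fkeeg] -> 10 lines: srd gdg knz tefaz xyf exsho fkeeg jalae unb qcng
Hunk 4: at line 2 remove [knz,tefaz,xyf] add [tml,yte] -> 9 lines: srd gdg tml yte exsho fkeeg jalae unb qcng
Hunk 5: at line 2 remove [yte,exsho] add [gbvb,faq,hev] -> 10 lines: srd gdg tml gbvb faq hev fkeeg jalae unb qcng
Hunk 6: at line 3 remove [faq,hev,fkeeg] add [yaqg] -> 8 lines: srd gdg tml gbvb yaqg jalae unb qcng
Final line count: 8

Answer: 8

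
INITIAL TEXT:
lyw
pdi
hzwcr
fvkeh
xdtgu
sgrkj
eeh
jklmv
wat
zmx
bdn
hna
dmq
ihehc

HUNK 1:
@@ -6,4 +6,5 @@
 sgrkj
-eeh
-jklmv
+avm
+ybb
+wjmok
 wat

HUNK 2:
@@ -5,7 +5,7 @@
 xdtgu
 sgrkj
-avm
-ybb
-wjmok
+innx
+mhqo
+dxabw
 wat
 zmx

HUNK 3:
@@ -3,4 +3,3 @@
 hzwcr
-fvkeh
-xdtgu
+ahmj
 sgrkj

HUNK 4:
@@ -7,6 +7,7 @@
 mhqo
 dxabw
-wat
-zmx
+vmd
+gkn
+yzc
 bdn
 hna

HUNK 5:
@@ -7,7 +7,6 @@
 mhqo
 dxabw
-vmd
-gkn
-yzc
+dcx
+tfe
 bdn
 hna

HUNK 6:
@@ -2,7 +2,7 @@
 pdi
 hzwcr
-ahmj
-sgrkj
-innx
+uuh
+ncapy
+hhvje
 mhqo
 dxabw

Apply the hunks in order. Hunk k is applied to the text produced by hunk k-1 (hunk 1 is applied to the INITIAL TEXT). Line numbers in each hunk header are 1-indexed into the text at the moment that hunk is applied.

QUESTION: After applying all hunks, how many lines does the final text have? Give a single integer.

Answer: 14

Derivation:
Hunk 1: at line 6 remove [eeh,jklmv] add [avm,ybb,wjmok] -> 15 lines: lyw pdi hzwcr fvkeh xdtgu sgrkj avm ybb wjmok wat zmx bdn hna dmq ihehc
Hunk 2: at line 5 remove [avm,ybb,wjmok] add [innx,mhqo,dxabw] -> 15 lines: lyw pdi hzwcr fvkeh xdtgu sgrkj innx mhqo dxabw wat zmx bdn hna dmq ihehc
Hunk 3: at line 3 remove [fvkeh,xdtgu] add [ahmj] -> 14 lines: lyw pdi hzwcr ahmj sgrkj innx mhqo dxabw wat zmx bdn hna dmq ihehc
Hunk 4: at line 7 remove [wat,zmx] add [vmd,gkn,yzc] -> 15 lines: lyw pdi hzwcr ahmj sgrkj innx mhqo dxabw vmd gkn yzc bdn hna dmq ihehc
Hunk 5: at line 7 remove [vmd,gkn,yzc] add [dcx,tfe] -> 14 lines: lyw pdi hzwcr ahmj sgrkj innx mhqo dxabw dcx tfe bdn hna dmq ihehc
Hunk 6: at line 2 remove [ahmj,sgrkj,innx] add [uuh,ncapy,hhvje] -> 14 lines: lyw pdi hzwcr uuh ncapy hhvje mhqo dxabw dcx tfe bdn hna dmq ihehc
Final line count: 14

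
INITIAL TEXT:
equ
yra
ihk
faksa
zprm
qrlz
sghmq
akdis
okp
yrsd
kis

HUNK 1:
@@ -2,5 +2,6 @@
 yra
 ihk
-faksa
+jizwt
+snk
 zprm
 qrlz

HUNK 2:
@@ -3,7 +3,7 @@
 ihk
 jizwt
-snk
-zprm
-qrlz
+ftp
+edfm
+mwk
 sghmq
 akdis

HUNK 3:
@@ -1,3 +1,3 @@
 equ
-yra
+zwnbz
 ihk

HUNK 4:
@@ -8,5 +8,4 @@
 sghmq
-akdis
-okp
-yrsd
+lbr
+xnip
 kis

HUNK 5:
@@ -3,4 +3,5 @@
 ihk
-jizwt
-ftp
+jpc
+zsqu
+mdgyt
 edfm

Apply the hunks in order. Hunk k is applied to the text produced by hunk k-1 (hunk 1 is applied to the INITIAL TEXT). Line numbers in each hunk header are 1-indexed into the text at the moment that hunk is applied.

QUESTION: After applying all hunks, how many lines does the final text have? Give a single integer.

Hunk 1: at line 2 remove [faksa] add [jizwt,snk] -> 12 lines: equ yra ihk jizwt snk zprm qrlz sghmq akdis okp yrsd kis
Hunk 2: at line 3 remove [snk,zprm,qrlz] add [ftp,edfm,mwk] -> 12 lines: equ yra ihk jizwt ftp edfm mwk sghmq akdis okp yrsd kis
Hunk 3: at line 1 remove [yra] add [zwnbz] -> 12 lines: equ zwnbz ihk jizwt ftp edfm mwk sghmq akdis okp yrsd kis
Hunk 4: at line 8 remove [akdis,okp,yrsd] add [lbr,xnip] -> 11 lines: equ zwnbz ihk jizwt ftp edfm mwk sghmq lbr xnip kis
Hunk 5: at line 3 remove [jizwt,ftp] add [jpc,zsqu,mdgyt] -> 12 lines: equ zwnbz ihk jpc zsqu mdgyt edfm mwk sghmq lbr xnip kis
Final line count: 12

Answer: 12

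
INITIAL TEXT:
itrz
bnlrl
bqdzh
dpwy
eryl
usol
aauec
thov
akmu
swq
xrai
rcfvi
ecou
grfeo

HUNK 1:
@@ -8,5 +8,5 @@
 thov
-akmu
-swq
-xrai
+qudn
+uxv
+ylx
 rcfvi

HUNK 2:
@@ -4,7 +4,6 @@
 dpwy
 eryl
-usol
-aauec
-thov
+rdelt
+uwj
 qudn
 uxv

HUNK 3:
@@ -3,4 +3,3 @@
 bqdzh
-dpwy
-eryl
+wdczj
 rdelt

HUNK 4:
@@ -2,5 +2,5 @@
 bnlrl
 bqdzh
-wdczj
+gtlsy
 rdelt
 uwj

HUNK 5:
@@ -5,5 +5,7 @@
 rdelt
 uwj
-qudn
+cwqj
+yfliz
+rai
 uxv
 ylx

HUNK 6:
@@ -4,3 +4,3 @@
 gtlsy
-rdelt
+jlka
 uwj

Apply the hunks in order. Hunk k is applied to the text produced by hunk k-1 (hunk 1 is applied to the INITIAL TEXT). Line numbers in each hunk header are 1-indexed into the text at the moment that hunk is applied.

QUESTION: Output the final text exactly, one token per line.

Hunk 1: at line 8 remove [akmu,swq,xrai] add [qudn,uxv,ylx] -> 14 lines: itrz bnlrl bqdzh dpwy eryl usol aauec thov qudn uxv ylx rcfvi ecou grfeo
Hunk 2: at line 4 remove [usol,aauec,thov] add [rdelt,uwj] -> 13 lines: itrz bnlrl bqdzh dpwy eryl rdelt uwj qudn uxv ylx rcfvi ecou grfeo
Hunk 3: at line 3 remove [dpwy,eryl] add [wdczj] -> 12 lines: itrz bnlrl bqdzh wdczj rdelt uwj qudn uxv ylx rcfvi ecou grfeo
Hunk 4: at line 2 remove [wdczj] add [gtlsy] -> 12 lines: itrz bnlrl bqdzh gtlsy rdelt uwj qudn uxv ylx rcfvi ecou grfeo
Hunk 5: at line 5 remove [qudn] add [cwqj,yfliz,rai] -> 14 lines: itrz bnlrl bqdzh gtlsy rdelt uwj cwqj yfliz rai uxv ylx rcfvi ecou grfeo
Hunk 6: at line 4 remove [rdelt] add [jlka] -> 14 lines: itrz bnlrl bqdzh gtlsy jlka uwj cwqj yfliz rai uxv ylx rcfvi ecou grfeo

Answer: itrz
bnlrl
bqdzh
gtlsy
jlka
uwj
cwqj
yfliz
rai
uxv
ylx
rcfvi
ecou
grfeo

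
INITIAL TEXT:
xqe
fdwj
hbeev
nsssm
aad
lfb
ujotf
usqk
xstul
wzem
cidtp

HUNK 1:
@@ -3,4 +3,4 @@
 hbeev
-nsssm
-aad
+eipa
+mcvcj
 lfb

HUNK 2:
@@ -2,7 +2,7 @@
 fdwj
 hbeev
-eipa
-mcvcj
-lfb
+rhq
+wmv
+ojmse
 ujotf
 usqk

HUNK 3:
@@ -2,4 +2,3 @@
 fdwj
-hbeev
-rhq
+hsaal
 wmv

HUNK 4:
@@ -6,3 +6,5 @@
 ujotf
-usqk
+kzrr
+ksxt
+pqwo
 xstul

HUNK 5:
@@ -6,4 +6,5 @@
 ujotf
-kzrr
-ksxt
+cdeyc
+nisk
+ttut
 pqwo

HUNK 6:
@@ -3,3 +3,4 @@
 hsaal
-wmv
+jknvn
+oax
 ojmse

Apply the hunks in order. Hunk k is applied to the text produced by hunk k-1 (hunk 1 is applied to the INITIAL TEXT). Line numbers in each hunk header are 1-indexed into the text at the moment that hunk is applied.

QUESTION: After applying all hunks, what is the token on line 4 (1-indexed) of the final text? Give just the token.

Answer: jknvn

Derivation:
Hunk 1: at line 3 remove [nsssm,aad] add [eipa,mcvcj] -> 11 lines: xqe fdwj hbeev eipa mcvcj lfb ujotf usqk xstul wzem cidtp
Hunk 2: at line 2 remove [eipa,mcvcj,lfb] add [rhq,wmv,ojmse] -> 11 lines: xqe fdwj hbeev rhq wmv ojmse ujotf usqk xstul wzem cidtp
Hunk 3: at line 2 remove [hbeev,rhq] add [hsaal] -> 10 lines: xqe fdwj hsaal wmv ojmse ujotf usqk xstul wzem cidtp
Hunk 4: at line 6 remove [usqk] add [kzrr,ksxt,pqwo] -> 12 lines: xqe fdwj hsaal wmv ojmse ujotf kzrr ksxt pqwo xstul wzem cidtp
Hunk 5: at line 6 remove [kzrr,ksxt] add [cdeyc,nisk,ttut] -> 13 lines: xqe fdwj hsaal wmv ojmse ujotf cdeyc nisk ttut pqwo xstul wzem cidtp
Hunk 6: at line 3 remove [wmv] add [jknvn,oax] -> 14 lines: xqe fdwj hsaal jknvn oax ojmse ujotf cdeyc nisk ttut pqwo xstul wzem cidtp
Final line 4: jknvn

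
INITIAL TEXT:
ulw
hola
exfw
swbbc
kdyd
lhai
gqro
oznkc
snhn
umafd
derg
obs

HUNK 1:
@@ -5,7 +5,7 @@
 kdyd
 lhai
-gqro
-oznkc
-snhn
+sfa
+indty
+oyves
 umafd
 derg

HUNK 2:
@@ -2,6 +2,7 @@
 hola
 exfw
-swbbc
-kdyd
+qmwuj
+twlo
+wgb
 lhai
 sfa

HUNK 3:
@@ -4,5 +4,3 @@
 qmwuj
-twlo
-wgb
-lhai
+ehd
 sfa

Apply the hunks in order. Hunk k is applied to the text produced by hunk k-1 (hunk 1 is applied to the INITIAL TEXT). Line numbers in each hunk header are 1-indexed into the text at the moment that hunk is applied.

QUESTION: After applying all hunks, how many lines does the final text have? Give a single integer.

Hunk 1: at line 5 remove [gqro,oznkc,snhn] add [sfa,indty,oyves] -> 12 lines: ulw hola exfw swbbc kdyd lhai sfa indty oyves umafd derg obs
Hunk 2: at line 2 remove [swbbc,kdyd] add [qmwuj,twlo,wgb] -> 13 lines: ulw hola exfw qmwuj twlo wgb lhai sfa indty oyves umafd derg obs
Hunk 3: at line 4 remove [twlo,wgb,lhai] add [ehd] -> 11 lines: ulw hola exfw qmwuj ehd sfa indty oyves umafd derg obs
Final line count: 11

Answer: 11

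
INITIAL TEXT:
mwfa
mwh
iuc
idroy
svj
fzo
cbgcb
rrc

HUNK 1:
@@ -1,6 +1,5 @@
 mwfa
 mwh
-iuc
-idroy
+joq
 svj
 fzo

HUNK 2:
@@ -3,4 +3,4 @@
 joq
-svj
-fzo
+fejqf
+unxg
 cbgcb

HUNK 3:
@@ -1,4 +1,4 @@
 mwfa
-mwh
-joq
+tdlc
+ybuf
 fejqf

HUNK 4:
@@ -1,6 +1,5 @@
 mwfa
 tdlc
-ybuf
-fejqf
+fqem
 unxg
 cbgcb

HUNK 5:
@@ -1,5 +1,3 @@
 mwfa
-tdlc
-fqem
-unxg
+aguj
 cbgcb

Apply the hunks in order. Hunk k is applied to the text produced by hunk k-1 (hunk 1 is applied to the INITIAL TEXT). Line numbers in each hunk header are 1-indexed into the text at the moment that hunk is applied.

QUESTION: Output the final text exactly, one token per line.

Answer: mwfa
aguj
cbgcb
rrc

Derivation:
Hunk 1: at line 1 remove [iuc,idroy] add [joq] -> 7 lines: mwfa mwh joq svj fzo cbgcb rrc
Hunk 2: at line 3 remove [svj,fzo] add [fejqf,unxg] -> 7 lines: mwfa mwh joq fejqf unxg cbgcb rrc
Hunk 3: at line 1 remove [mwh,joq] add [tdlc,ybuf] -> 7 lines: mwfa tdlc ybuf fejqf unxg cbgcb rrc
Hunk 4: at line 1 remove [ybuf,fejqf] add [fqem] -> 6 lines: mwfa tdlc fqem unxg cbgcb rrc
Hunk 5: at line 1 remove [tdlc,fqem,unxg] add [aguj] -> 4 lines: mwfa aguj cbgcb rrc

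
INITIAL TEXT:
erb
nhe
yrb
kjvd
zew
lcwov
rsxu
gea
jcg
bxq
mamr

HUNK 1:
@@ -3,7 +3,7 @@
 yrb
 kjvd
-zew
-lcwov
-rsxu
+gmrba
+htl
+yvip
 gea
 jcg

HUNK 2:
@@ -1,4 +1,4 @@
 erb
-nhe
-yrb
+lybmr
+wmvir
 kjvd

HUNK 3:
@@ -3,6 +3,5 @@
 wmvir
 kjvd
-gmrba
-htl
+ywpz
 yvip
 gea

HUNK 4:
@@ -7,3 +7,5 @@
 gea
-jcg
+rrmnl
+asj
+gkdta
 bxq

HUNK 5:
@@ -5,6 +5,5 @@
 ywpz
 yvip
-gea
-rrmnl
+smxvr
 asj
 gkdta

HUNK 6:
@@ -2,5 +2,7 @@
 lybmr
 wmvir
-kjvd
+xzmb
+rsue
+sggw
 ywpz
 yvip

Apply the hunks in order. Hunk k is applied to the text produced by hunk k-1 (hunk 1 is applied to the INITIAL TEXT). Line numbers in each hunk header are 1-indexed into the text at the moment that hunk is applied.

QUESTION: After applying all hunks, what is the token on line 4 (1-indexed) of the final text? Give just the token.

Answer: xzmb

Derivation:
Hunk 1: at line 3 remove [zew,lcwov,rsxu] add [gmrba,htl,yvip] -> 11 lines: erb nhe yrb kjvd gmrba htl yvip gea jcg bxq mamr
Hunk 2: at line 1 remove [nhe,yrb] add [lybmr,wmvir] -> 11 lines: erb lybmr wmvir kjvd gmrba htl yvip gea jcg bxq mamr
Hunk 3: at line 3 remove [gmrba,htl] add [ywpz] -> 10 lines: erb lybmr wmvir kjvd ywpz yvip gea jcg bxq mamr
Hunk 4: at line 7 remove [jcg] add [rrmnl,asj,gkdta] -> 12 lines: erb lybmr wmvir kjvd ywpz yvip gea rrmnl asj gkdta bxq mamr
Hunk 5: at line 5 remove [gea,rrmnl] add [smxvr] -> 11 lines: erb lybmr wmvir kjvd ywpz yvip smxvr asj gkdta bxq mamr
Hunk 6: at line 2 remove [kjvd] add [xzmb,rsue,sggw] -> 13 lines: erb lybmr wmvir xzmb rsue sggw ywpz yvip smxvr asj gkdta bxq mamr
Final line 4: xzmb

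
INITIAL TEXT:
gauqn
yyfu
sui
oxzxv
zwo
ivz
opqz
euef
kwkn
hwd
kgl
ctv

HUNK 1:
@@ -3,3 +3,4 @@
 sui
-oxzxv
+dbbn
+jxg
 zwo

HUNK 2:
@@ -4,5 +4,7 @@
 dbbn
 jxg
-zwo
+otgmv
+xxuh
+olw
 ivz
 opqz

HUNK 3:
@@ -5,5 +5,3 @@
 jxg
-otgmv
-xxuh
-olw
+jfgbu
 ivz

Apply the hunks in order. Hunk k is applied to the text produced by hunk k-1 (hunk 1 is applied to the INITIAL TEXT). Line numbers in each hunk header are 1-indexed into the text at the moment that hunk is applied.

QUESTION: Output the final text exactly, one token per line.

Answer: gauqn
yyfu
sui
dbbn
jxg
jfgbu
ivz
opqz
euef
kwkn
hwd
kgl
ctv

Derivation:
Hunk 1: at line 3 remove [oxzxv] add [dbbn,jxg] -> 13 lines: gauqn yyfu sui dbbn jxg zwo ivz opqz euef kwkn hwd kgl ctv
Hunk 2: at line 4 remove [zwo] add [otgmv,xxuh,olw] -> 15 lines: gauqn yyfu sui dbbn jxg otgmv xxuh olw ivz opqz euef kwkn hwd kgl ctv
Hunk 3: at line 5 remove [otgmv,xxuh,olw] add [jfgbu] -> 13 lines: gauqn yyfu sui dbbn jxg jfgbu ivz opqz euef kwkn hwd kgl ctv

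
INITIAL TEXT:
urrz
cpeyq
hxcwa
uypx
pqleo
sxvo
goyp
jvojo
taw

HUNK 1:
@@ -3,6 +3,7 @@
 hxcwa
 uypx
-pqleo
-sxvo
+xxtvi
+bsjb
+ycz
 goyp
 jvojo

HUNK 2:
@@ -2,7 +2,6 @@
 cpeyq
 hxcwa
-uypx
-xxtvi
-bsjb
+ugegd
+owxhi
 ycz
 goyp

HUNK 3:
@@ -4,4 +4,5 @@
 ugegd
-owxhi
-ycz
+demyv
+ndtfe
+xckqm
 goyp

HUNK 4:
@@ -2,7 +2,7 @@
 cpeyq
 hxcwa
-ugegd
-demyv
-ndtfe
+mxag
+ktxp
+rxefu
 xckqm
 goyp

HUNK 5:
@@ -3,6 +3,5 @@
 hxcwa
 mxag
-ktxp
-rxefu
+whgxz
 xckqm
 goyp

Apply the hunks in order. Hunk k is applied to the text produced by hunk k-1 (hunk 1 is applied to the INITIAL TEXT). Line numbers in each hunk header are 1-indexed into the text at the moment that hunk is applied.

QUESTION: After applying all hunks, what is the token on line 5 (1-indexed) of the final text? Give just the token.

Hunk 1: at line 3 remove [pqleo,sxvo] add [xxtvi,bsjb,ycz] -> 10 lines: urrz cpeyq hxcwa uypx xxtvi bsjb ycz goyp jvojo taw
Hunk 2: at line 2 remove [uypx,xxtvi,bsjb] add [ugegd,owxhi] -> 9 lines: urrz cpeyq hxcwa ugegd owxhi ycz goyp jvojo taw
Hunk 3: at line 4 remove [owxhi,ycz] add [demyv,ndtfe,xckqm] -> 10 lines: urrz cpeyq hxcwa ugegd demyv ndtfe xckqm goyp jvojo taw
Hunk 4: at line 2 remove [ugegd,demyv,ndtfe] add [mxag,ktxp,rxefu] -> 10 lines: urrz cpeyq hxcwa mxag ktxp rxefu xckqm goyp jvojo taw
Hunk 5: at line 3 remove [ktxp,rxefu] add [whgxz] -> 9 lines: urrz cpeyq hxcwa mxag whgxz xckqm goyp jvojo taw
Final line 5: whgxz

Answer: whgxz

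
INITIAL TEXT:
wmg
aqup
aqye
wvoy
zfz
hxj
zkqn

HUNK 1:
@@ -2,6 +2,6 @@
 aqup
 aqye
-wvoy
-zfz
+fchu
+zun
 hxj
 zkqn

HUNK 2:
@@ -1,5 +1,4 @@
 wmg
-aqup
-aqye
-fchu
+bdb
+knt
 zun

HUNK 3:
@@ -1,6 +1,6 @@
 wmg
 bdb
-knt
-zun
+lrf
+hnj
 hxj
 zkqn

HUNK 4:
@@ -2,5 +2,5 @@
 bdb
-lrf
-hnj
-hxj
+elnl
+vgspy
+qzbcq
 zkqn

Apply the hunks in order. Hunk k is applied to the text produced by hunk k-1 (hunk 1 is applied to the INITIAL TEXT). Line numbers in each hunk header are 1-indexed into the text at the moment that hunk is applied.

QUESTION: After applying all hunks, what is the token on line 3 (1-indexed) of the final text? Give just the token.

Answer: elnl

Derivation:
Hunk 1: at line 2 remove [wvoy,zfz] add [fchu,zun] -> 7 lines: wmg aqup aqye fchu zun hxj zkqn
Hunk 2: at line 1 remove [aqup,aqye,fchu] add [bdb,knt] -> 6 lines: wmg bdb knt zun hxj zkqn
Hunk 3: at line 1 remove [knt,zun] add [lrf,hnj] -> 6 lines: wmg bdb lrf hnj hxj zkqn
Hunk 4: at line 2 remove [lrf,hnj,hxj] add [elnl,vgspy,qzbcq] -> 6 lines: wmg bdb elnl vgspy qzbcq zkqn
Final line 3: elnl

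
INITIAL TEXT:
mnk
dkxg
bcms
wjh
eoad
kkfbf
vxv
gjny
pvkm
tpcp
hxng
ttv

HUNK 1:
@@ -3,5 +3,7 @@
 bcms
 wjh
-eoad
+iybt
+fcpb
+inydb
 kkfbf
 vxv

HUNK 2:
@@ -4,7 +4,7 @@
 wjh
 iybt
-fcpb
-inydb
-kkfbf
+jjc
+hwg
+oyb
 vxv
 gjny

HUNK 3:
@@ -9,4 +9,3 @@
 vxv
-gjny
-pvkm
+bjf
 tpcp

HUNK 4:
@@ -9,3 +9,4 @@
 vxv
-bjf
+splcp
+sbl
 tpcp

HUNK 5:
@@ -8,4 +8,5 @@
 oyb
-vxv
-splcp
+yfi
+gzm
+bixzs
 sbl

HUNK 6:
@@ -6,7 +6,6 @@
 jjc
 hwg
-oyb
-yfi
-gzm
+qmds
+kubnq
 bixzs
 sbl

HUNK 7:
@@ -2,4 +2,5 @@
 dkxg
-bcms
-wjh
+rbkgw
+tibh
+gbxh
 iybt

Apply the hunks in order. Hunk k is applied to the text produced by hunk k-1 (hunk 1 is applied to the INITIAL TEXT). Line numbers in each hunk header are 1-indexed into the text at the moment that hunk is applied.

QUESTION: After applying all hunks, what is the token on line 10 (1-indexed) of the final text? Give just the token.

Hunk 1: at line 3 remove [eoad] add [iybt,fcpb,inydb] -> 14 lines: mnk dkxg bcms wjh iybt fcpb inydb kkfbf vxv gjny pvkm tpcp hxng ttv
Hunk 2: at line 4 remove [fcpb,inydb,kkfbf] add [jjc,hwg,oyb] -> 14 lines: mnk dkxg bcms wjh iybt jjc hwg oyb vxv gjny pvkm tpcp hxng ttv
Hunk 3: at line 9 remove [gjny,pvkm] add [bjf] -> 13 lines: mnk dkxg bcms wjh iybt jjc hwg oyb vxv bjf tpcp hxng ttv
Hunk 4: at line 9 remove [bjf] add [splcp,sbl] -> 14 lines: mnk dkxg bcms wjh iybt jjc hwg oyb vxv splcp sbl tpcp hxng ttv
Hunk 5: at line 8 remove [vxv,splcp] add [yfi,gzm,bixzs] -> 15 lines: mnk dkxg bcms wjh iybt jjc hwg oyb yfi gzm bixzs sbl tpcp hxng ttv
Hunk 6: at line 6 remove [oyb,yfi,gzm] add [qmds,kubnq] -> 14 lines: mnk dkxg bcms wjh iybt jjc hwg qmds kubnq bixzs sbl tpcp hxng ttv
Hunk 7: at line 2 remove [bcms,wjh] add [rbkgw,tibh,gbxh] -> 15 lines: mnk dkxg rbkgw tibh gbxh iybt jjc hwg qmds kubnq bixzs sbl tpcp hxng ttv
Final line 10: kubnq

Answer: kubnq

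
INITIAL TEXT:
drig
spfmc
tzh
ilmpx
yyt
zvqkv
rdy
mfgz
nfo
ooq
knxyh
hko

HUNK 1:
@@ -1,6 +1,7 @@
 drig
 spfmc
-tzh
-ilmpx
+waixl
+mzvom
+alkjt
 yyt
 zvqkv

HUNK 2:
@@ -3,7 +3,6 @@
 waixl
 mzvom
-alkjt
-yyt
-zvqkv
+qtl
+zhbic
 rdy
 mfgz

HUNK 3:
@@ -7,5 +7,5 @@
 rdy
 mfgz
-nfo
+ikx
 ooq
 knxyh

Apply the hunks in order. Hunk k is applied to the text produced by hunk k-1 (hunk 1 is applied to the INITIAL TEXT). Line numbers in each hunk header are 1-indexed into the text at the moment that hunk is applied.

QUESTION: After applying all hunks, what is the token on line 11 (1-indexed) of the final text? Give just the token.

Hunk 1: at line 1 remove [tzh,ilmpx] add [waixl,mzvom,alkjt] -> 13 lines: drig spfmc waixl mzvom alkjt yyt zvqkv rdy mfgz nfo ooq knxyh hko
Hunk 2: at line 3 remove [alkjt,yyt,zvqkv] add [qtl,zhbic] -> 12 lines: drig spfmc waixl mzvom qtl zhbic rdy mfgz nfo ooq knxyh hko
Hunk 3: at line 7 remove [nfo] add [ikx] -> 12 lines: drig spfmc waixl mzvom qtl zhbic rdy mfgz ikx ooq knxyh hko
Final line 11: knxyh

Answer: knxyh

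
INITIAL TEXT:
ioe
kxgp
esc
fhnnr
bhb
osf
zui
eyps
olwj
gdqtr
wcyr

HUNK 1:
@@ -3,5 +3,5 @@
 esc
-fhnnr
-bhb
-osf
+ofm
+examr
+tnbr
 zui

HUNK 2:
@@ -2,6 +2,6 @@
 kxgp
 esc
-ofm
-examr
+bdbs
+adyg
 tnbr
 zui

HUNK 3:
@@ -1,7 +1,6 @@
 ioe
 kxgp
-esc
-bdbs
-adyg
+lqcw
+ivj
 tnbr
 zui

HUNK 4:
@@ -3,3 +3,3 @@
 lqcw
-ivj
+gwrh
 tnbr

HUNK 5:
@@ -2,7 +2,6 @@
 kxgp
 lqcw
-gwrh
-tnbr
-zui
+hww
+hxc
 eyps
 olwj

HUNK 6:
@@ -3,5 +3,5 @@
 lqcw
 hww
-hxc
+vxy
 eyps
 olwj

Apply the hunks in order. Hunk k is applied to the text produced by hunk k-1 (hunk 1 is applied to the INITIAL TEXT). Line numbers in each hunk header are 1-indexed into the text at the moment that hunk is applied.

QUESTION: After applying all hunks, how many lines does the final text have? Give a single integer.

Answer: 9

Derivation:
Hunk 1: at line 3 remove [fhnnr,bhb,osf] add [ofm,examr,tnbr] -> 11 lines: ioe kxgp esc ofm examr tnbr zui eyps olwj gdqtr wcyr
Hunk 2: at line 2 remove [ofm,examr] add [bdbs,adyg] -> 11 lines: ioe kxgp esc bdbs adyg tnbr zui eyps olwj gdqtr wcyr
Hunk 3: at line 1 remove [esc,bdbs,adyg] add [lqcw,ivj] -> 10 lines: ioe kxgp lqcw ivj tnbr zui eyps olwj gdqtr wcyr
Hunk 4: at line 3 remove [ivj] add [gwrh] -> 10 lines: ioe kxgp lqcw gwrh tnbr zui eyps olwj gdqtr wcyr
Hunk 5: at line 2 remove [gwrh,tnbr,zui] add [hww,hxc] -> 9 lines: ioe kxgp lqcw hww hxc eyps olwj gdqtr wcyr
Hunk 6: at line 3 remove [hxc] add [vxy] -> 9 lines: ioe kxgp lqcw hww vxy eyps olwj gdqtr wcyr
Final line count: 9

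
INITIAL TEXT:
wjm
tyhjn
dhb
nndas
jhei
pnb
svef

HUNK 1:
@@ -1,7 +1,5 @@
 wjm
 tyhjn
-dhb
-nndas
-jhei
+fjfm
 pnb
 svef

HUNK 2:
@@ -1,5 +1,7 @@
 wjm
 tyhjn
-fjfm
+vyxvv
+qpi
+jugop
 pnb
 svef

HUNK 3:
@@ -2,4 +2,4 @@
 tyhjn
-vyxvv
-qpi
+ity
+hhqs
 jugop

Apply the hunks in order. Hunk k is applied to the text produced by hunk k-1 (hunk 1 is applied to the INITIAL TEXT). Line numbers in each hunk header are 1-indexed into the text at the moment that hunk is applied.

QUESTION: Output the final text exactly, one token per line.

Answer: wjm
tyhjn
ity
hhqs
jugop
pnb
svef

Derivation:
Hunk 1: at line 1 remove [dhb,nndas,jhei] add [fjfm] -> 5 lines: wjm tyhjn fjfm pnb svef
Hunk 2: at line 1 remove [fjfm] add [vyxvv,qpi,jugop] -> 7 lines: wjm tyhjn vyxvv qpi jugop pnb svef
Hunk 3: at line 2 remove [vyxvv,qpi] add [ity,hhqs] -> 7 lines: wjm tyhjn ity hhqs jugop pnb svef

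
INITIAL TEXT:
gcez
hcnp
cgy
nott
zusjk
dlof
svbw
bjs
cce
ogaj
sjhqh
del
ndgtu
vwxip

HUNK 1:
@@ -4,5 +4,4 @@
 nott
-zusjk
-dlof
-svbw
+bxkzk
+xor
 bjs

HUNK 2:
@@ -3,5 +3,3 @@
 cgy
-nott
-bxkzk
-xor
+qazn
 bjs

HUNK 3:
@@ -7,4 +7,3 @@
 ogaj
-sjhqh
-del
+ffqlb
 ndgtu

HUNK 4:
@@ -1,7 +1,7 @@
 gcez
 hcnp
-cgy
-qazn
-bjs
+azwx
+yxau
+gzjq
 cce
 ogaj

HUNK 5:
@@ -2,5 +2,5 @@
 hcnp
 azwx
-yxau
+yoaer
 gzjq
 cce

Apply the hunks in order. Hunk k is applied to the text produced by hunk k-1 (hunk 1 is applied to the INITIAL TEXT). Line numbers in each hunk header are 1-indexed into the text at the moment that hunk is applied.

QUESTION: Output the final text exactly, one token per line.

Answer: gcez
hcnp
azwx
yoaer
gzjq
cce
ogaj
ffqlb
ndgtu
vwxip

Derivation:
Hunk 1: at line 4 remove [zusjk,dlof,svbw] add [bxkzk,xor] -> 13 lines: gcez hcnp cgy nott bxkzk xor bjs cce ogaj sjhqh del ndgtu vwxip
Hunk 2: at line 3 remove [nott,bxkzk,xor] add [qazn] -> 11 lines: gcez hcnp cgy qazn bjs cce ogaj sjhqh del ndgtu vwxip
Hunk 3: at line 7 remove [sjhqh,del] add [ffqlb] -> 10 lines: gcez hcnp cgy qazn bjs cce ogaj ffqlb ndgtu vwxip
Hunk 4: at line 1 remove [cgy,qazn,bjs] add [azwx,yxau,gzjq] -> 10 lines: gcez hcnp azwx yxau gzjq cce ogaj ffqlb ndgtu vwxip
Hunk 5: at line 2 remove [yxau] add [yoaer] -> 10 lines: gcez hcnp azwx yoaer gzjq cce ogaj ffqlb ndgtu vwxip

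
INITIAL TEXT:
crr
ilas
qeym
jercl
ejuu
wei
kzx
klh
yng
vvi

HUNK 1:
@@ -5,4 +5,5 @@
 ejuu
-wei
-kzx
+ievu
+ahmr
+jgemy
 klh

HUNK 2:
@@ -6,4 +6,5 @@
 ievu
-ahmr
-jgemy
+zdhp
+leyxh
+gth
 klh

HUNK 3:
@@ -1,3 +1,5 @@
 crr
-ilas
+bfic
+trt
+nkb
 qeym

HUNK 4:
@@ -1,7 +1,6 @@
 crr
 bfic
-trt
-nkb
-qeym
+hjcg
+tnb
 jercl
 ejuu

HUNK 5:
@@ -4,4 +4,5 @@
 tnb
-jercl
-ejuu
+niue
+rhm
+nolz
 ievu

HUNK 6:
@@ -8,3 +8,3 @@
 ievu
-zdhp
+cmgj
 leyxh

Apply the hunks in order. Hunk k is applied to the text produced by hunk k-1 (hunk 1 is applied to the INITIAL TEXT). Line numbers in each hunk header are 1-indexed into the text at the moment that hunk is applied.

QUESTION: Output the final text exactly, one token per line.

Answer: crr
bfic
hjcg
tnb
niue
rhm
nolz
ievu
cmgj
leyxh
gth
klh
yng
vvi

Derivation:
Hunk 1: at line 5 remove [wei,kzx] add [ievu,ahmr,jgemy] -> 11 lines: crr ilas qeym jercl ejuu ievu ahmr jgemy klh yng vvi
Hunk 2: at line 6 remove [ahmr,jgemy] add [zdhp,leyxh,gth] -> 12 lines: crr ilas qeym jercl ejuu ievu zdhp leyxh gth klh yng vvi
Hunk 3: at line 1 remove [ilas] add [bfic,trt,nkb] -> 14 lines: crr bfic trt nkb qeym jercl ejuu ievu zdhp leyxh gth klh yng vvi
Hunk 4: at line 1 remove [trt,nkb,qeym] add [hjcg,tnb] -> 13 lines: crr bfic hjcg tnb jercl ejuu ievu zdhp leyxh gth klh yng vvi
Hunk 5: at line 4 remove [jercl,ejuu] add [niue,rhm,nolz] -> 14 lines: crr bfic hjcg tnb niue rhm nolz ievu zdhp leyxh gth klh yng vvi
Hunk 6: at line 8 remove [zdhp] add [cmgj] -> 14 lines: crr bfic hjcg tnb niue rhm nolz ievu cmgj leyxh gth klh yng vvi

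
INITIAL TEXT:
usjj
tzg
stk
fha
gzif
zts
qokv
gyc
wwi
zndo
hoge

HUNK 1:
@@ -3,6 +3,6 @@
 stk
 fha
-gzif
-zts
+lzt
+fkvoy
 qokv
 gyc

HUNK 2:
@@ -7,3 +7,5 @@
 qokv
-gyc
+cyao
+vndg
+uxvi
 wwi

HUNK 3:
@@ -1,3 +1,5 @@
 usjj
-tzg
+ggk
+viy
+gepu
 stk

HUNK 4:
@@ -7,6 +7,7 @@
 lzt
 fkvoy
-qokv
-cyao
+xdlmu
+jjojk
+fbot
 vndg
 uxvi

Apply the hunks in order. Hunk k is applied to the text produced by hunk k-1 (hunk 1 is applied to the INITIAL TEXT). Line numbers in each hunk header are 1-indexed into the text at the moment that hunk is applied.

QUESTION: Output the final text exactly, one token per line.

Hunk 1: at line 3 remove [gzif,zts] add [lzt,fkvoy] -> 11 lines: usjj tzg stk fha lzt fkvoy qokv gyc wwi zndo hoge
Hunk 2: at line 7 remove [gyc] add [cyao,vndg,uxvi] -> 13 lines: usjj tzg stk fha lzt fkvoy qokv cyao vndg uxvi wwi zndo hoge
Hunk 3: at line 1 remove [tzg] add [ggk,viy,gepu] -> 15 lines: usjj ggk viy gepu stk fha lzt fkvoy qokv cyao vndg uxvi wwi zndo hoge
Hunk 4: at line 7 remove [qokv,cyao] add [xdlmu,jjojk,fbot] -> 16 lines: usjj ggk viy gepu stk fha lzt fkvoy xdlmu jjojk fbot vndg uxvi wwi zndo hoge

Answer: usjj
ggk
viy
gepu
stk
fha
lzt
fkvoy
xdlmu
jjojk
fbot
vndg
uxvi
wwi
zndo
hoge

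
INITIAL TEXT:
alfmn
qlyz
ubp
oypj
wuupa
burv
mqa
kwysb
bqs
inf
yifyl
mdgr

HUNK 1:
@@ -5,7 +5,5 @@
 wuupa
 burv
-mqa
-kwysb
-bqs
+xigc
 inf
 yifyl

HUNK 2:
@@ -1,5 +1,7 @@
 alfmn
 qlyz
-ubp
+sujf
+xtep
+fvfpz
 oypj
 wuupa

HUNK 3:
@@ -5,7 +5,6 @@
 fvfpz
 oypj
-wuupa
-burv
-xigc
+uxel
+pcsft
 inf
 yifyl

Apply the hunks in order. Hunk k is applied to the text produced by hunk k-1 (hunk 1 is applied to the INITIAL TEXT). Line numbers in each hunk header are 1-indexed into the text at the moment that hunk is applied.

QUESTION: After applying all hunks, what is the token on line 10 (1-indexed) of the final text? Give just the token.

Answer: yifyl

Derivation:
Hunk 1: at line 5 remove [mqa,kwysb,bqs] add [xigc] -> 10 lines: alfmn qlyz ubp oypj wuupa burv xigc inf yifyl mdgr
Hunk 2: at line 1 remove [ubp] add [sujf,xtep,fvfpz] -> 12 lines: alfmn qlyz sujf xtep fvfpz oypj wuupa burv xigc inf yifyl mdgr
Hunk 3: at line 5 remove [wuupa,burv,xigc] add [uxel,pcsft] -> 11 lines: alfmn qlyz sujf xtep fvfpz oypj uxel pcsft inf yifyl mdgr
Final line 10: yifyl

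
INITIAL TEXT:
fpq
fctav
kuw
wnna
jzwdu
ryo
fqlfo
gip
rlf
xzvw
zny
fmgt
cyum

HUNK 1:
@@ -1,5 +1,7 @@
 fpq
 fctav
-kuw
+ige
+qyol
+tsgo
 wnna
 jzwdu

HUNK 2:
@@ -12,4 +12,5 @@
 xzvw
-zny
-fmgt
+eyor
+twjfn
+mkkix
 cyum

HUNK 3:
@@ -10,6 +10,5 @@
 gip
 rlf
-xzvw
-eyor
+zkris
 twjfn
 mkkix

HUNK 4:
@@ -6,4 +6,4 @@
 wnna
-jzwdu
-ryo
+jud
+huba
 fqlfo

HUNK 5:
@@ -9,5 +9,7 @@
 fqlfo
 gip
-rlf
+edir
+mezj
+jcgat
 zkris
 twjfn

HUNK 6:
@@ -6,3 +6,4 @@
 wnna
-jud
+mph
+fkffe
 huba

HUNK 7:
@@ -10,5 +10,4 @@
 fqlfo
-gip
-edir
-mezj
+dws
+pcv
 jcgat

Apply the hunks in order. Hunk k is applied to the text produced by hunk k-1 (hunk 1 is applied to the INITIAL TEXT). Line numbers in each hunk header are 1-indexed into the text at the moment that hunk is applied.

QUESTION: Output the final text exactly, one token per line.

Hunk 1: at line 1 remove [kuw] add [ige,qyol,tsgo] -> 15 lines: fpq fctav ige qyol tsgo wnna jzwdu ryo fqlfo gip rlf xzvw zny fmgt cyum
Hunk 2: at line 12 remove [zny,fmgt] add [eyor,twjfn,mkkix] -> 16 lines: fpq fctav ige qyol tsgo wnna jzwdu ryo fqlfo gip rlf xzvw eyor twjfn mkkix cyum
Hunk 3: at line 10 remove [xzvw,eyor] add [zkris] -> 15 lines: fpq fctav ige qyol tsgo wnna jzwdu ryo fqlfo gip rlf zkris twjfn mkkix cyum
Hunk 4: at line 6 remove [jzwdu,ryo] add [jud,huba] -> 15 lines: fpq fctav ige qyol tsgo wnna jud huba fqlfo gip rlf zkris twjfn mkkix cyum
Hunk 5: at line 9 remove [rlf] add [edir,mezj,jcgat] -> 17 lines: fpq fctav ige qyol tsgo wnna jud huba fqlfo gip edir mezj jcgat zkris twjfn mkkix cyum
Hunk 6: at line 6 remove [jud] add [mph,fkffe] -> 18 lines: fpq fctav ige qyol tsgo wnna mph fkffe huba fqlfo gip edir mezj jcgat zkris twjfn mkkix cyum
Hunk 7: at line 10 remove [gip,edir,mezj] add [dws,pcv] -> 17 lines: fpq fctav ige qyol tsgo wnna mph fkffe huba fqlfo dws pcv jcgat zkris twjfn mkkix cyum

Answer: fpq
fctav
ige
qyol
tsgo
wnna
mph
fkffe
huba
fqlfo
dws
pcv
jcgat
zkris
twjfn
mkkix
cyum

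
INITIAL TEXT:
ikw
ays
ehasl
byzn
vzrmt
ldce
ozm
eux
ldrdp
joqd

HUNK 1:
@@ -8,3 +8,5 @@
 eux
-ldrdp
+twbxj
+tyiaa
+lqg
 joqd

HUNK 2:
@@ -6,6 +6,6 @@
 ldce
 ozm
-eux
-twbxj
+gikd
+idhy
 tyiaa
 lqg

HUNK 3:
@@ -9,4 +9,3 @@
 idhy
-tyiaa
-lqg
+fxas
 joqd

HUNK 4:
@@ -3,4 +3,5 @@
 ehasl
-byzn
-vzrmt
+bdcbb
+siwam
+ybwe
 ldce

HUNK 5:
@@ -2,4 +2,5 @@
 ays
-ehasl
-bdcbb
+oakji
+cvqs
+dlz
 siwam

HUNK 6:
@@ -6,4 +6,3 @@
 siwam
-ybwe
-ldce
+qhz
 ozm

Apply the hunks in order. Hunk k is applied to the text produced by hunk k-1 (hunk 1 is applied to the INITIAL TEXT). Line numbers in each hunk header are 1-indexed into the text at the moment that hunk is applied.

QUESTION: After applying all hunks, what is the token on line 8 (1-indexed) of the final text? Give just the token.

Hunk 1: at line 8 remove [ldrdp] add [twbxj,tyiaa,lqg] -> 12 lines: ikw ays ehasl byzn vzrmt ldce ozm eux twbxj tyiaa lqg joqd
Hunk 2: at line 6 remove [eux,twbxj] add [gikd,idhy] -> 12 lines: ikw ays ehasl byzn vzrmt ldce ozm gikd idhy tyiaa lqg joqd
Hunk 3: at line 9 remove [tyiaa,lqg] add [fxas] -> 11 lines: ikw ays ehasl byzn vzrmt ldce ozm gikd idhy fxas joqd
Hunk 4: at line 3 remove [byzn,vzrmt] add [bdcbb,siwam,ybwe] -> 12 lines: ikw ays ehasl bdcbb siwam ybwe ldce ozm gikd idhy fxas joqd
Hunk 5: at line 2 remove [ehasl,bdcbb] add [oakji,cvqs,dlz] -> 13 lines: ikw ays oakji cvqs dlz siwam ybwe ldce ozm gikd idhy fxas joqd
Hunk 6: at line 6 remove [ybwe,ldce] add [qhz] -> 12 lines: ikw ays oakji cvqs dlz siwam qhz ozm gikd idhy fxas joqd
Final line 8: ozm

Answer: ozm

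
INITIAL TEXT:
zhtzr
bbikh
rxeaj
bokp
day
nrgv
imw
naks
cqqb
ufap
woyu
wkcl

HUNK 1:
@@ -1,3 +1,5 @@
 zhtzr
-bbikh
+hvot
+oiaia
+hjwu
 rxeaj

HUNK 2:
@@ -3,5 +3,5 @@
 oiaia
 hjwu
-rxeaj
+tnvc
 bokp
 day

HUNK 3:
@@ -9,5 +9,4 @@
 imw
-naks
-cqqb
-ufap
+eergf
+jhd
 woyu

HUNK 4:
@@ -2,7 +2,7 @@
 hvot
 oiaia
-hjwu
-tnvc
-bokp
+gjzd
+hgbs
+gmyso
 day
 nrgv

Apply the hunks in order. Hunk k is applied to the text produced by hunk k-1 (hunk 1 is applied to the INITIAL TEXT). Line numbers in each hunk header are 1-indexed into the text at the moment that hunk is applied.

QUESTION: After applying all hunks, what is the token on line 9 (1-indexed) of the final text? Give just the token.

Answer: imw

Derivation:
Hunk 1: at line 1 remove [bbikh] add [hvot,oiaia,hjwu] -> 14 lines: zhtzr hvot oiaia hjwu rxeaj bokp day nrgv imw naks cqqb ufap woyu wkcl
Hunk 2: at line 3 remove [rxeaj] add [tnvc] -> 14 lines: zhtzr hvot oiaia hjwu tnvc bokp day nrgv imw naks cqqb ufap woyu wkcl
Hunk 3: at line 9 remove [naks,cqqb,ufap] add [eergf,jhd] -> 13 lines: zhtzr hvot oiaia hjwu tnvc bokp day nrgv imw eergf jhd woyu wkcl
Hunk 4: at line 2 remove [hjwu,tnvc,bokp] add [gjzd,hgbs,gmyso] -> 13 lines: zhtzr hvot oiaia gjzd hgbs gmyso day nrgv imw eergf jhd woyu wkcl
Final line 9: imw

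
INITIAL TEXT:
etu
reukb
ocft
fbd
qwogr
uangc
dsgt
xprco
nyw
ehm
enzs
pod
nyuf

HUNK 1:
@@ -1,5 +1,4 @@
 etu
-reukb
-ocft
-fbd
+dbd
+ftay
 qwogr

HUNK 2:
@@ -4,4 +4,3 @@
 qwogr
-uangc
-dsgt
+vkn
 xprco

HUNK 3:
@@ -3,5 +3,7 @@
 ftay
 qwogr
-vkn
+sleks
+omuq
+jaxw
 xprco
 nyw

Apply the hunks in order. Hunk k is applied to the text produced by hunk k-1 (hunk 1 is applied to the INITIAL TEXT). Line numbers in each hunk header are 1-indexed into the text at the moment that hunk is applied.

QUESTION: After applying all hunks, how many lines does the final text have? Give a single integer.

Answer: 13

Derivation:
Hunk 1: at line 1 remove [reukb,ocft,fbd] add [dbd,ftay] -> 12 lines: etu dbd ftay qwogr uangc dsgt xprco nyw ehm enzs pod nyuf
Hunk 2: at line 4 remove [uangc,dsgt] add [vkn] -> 11 lines: etu dbd ftay qwogr vkn xprco nyw ehm enzs pod nyuf
Hunk 3: at line 3 remove [vkn] add [sleks,omuq,jaxw] -> 13 lines: etu dbd ftay qwogr sleks omuq jaxw xprco nyw ehm enzs pod nyuf
Final line count: 13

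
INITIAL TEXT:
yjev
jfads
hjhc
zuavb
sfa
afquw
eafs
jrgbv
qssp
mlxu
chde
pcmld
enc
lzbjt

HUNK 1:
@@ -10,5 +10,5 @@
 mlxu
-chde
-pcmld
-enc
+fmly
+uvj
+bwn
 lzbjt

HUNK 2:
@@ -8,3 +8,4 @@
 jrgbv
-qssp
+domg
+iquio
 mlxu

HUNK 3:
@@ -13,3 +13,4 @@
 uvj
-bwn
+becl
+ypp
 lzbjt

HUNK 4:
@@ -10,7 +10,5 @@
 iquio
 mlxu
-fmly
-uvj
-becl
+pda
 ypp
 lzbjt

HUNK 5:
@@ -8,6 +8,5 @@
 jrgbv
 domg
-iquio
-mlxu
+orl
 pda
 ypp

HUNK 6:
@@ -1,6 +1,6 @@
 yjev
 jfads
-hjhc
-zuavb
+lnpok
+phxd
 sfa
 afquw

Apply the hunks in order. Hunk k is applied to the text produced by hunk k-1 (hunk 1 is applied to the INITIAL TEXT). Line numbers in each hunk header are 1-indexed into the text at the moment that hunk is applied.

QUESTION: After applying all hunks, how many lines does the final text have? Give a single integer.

Hunk 1: at line 10 remove [chde,pcmld,enc] add [fmly,uvj,bwn] -> 14 lines: yjev jfads hjhc zuavb sfa afquw eafs jrgbv qssp mlxu fmly uvj bwn lzbjt
Hunk 2: at line 8 remove [qssp] add [domg,iquio] -> 15 lines: yjev jfads hjhc zuavb sfa afquw eafs jrgbv domg iquio mlxu fmly uvj bwn lzbjt
Hunk 3: at line 13 remove [bwn] add [becl,ypp] -> 16 lines: yjev jfads hjhc zuavb sfa afquw eafs jrgbv domg iquio mlxu fmly uvj becl ypp lzbjt
Hunk 4: at line 10 remove [fmly,uvj,becl] add [pda] -> 14 lines: yjev jfads hjhc zuavb sfa afquw eafs jrgbv domg iquio mlxu pda ypp lzbjt
Hunk 5: at line 8 remove [iquio,mlxu] add [orl] -> 13 lines: yjev jfads hjhc zuavb sfa afquw eafs jrgbv domg orl pda ypp lzbjt
Hunk 6: at line 1 remove [hjhc,zuavb] add [lnpok,phxd] -> 13 lines: yjev jfads lnpok phxd sfa afquw eafs jrgbv domg orl pda ypp lzbjt
Final line count: 13

Answer: 13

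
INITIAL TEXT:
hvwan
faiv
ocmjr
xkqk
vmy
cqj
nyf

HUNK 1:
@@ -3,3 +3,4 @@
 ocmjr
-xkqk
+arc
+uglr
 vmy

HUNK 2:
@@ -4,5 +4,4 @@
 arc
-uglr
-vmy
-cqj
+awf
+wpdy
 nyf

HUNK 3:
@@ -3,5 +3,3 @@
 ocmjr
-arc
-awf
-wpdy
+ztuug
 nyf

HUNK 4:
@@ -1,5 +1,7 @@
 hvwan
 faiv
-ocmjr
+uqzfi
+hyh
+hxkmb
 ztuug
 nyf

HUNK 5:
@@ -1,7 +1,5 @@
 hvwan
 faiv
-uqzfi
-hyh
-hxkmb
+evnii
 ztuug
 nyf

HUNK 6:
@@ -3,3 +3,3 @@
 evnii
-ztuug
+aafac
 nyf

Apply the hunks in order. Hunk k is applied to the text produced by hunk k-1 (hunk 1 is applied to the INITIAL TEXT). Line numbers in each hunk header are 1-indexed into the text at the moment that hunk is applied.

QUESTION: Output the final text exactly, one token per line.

Hunk 1: at line 3 remove [xkqk] add [arc,uglr] -> 8 lines: hvwan faiv ocmjr arc uglr vmy cqj nyf
Hunk 2: at line 4 remove [uglr,vmy,cqj] add [awf,wpdy] -> 7 lines: hvwan faiv ocmjr arc awf wpdy nyf
Hunk 3: at line 3 remove [arc,awf,wpdy] add [ztuug] -> 5 lines: hvwan faiv ocmjr ztuug nyf
Hunk 4: at line 1 remove [ocmjr] add [uqzfi,hyh,hxkmb] -> 7 lines: hvwan faiv uqzfi hyh hxkmb ztuug nyf
Hunk 5: at line 1 remove [uqzfi,hyh,hxkmb] add [evnii] -> 5 lines: hvwan faiv evnii ztuug nyf
Hunk 6: at line 3 remove [ztuug] add [aafac] -> 5 lines: hvwan faiv evnii aafac nyf

Answer: hvwan
faiv
evnii
aafac
nyf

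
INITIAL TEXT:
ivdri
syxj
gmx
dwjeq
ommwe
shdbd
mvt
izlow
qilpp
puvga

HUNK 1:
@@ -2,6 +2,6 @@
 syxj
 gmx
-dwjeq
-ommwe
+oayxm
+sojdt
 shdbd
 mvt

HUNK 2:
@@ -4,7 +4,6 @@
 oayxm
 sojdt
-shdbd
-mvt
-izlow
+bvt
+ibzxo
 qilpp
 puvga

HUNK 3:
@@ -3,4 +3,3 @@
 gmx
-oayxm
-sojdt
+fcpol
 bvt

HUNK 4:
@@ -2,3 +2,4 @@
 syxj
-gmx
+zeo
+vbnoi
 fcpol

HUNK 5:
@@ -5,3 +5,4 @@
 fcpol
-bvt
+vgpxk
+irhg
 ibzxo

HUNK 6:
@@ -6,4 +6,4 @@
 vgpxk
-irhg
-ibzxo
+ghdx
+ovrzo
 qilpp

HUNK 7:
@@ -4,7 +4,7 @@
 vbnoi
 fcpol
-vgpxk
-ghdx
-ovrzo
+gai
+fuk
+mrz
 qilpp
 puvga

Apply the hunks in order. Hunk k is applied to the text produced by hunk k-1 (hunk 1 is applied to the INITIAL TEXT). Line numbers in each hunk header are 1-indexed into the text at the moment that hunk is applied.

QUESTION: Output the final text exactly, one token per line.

Answer: ivdri
syxj
zeo
vbnoi
fcpol
gai
fuk
mrz
qilpp
puvga

Derivation:
Hunk 1: at line 2 remove [dwjeq,ommwe] add [oayxm,sojdt] -> 10 lines: ivdri syxj gmx oayxm sojdt shdbd mvt izlow qilpp puvga
Hunk 2: at line 4 remove [shdbd,mvt,izlow] add [bvt,ibzxo] -> 9 lines: ivdri syxj gmx oayxm sojdt bvt ibzxo qilpp puvga
Hunk 3: at line 3 remove [oayxm,sojdt] add [fcpol] -> 8 lines: ivdri syxj gmx fcpol bvt ibzxo qilpp puvga
Hunk 4: at line 2 remove [gmx] add [zeo,vbnoi] -> 9 lines: ivdri syxj zeo vbnoi fcpol bvt ibzxo qilpp puvga
Hunk 5: at line 5 remove [bvt] add [vgpxk,irhg] -> 10 lines: ivdri syxj zeo vbnoi fcpol vgpxk irhg ibzxo qilpp puvga
Hunk 6: at line 6 remove [irhg,ibzxo] add [ghdx,ovrzo] -> 10 lines: ivdri syxj zeo vbnoi fcpol vgpxk ghdx ovrzo qilpp puvga
Hunk 7: at line 4 remove [vgpxk,ghdx,ovrzo] add [gai,fuk,mrz] -> 10 lines: ivdri syxj zeo vbnoi fcpol gai fuk mrz qilpp puvga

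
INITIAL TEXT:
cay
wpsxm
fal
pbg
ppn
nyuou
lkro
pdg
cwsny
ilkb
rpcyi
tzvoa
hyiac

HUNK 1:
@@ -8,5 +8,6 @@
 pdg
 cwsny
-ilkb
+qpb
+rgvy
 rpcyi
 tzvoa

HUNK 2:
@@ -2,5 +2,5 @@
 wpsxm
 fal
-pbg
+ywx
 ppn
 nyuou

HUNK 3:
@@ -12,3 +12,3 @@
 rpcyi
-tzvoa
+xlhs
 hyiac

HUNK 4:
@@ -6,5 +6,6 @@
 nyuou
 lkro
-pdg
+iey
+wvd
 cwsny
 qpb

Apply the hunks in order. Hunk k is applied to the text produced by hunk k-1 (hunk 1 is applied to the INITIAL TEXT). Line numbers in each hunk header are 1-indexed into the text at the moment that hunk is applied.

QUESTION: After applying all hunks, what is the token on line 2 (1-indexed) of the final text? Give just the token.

Answer: wpsxm

Derivation:
Hunk 1: at line 8 remove [ilkb] add [qpb,rgvy] -> 14 lines: cay wpsxm fal pbg ppn nyuou lkro pdg cwsny qpb rgvy rpcyi tzvoa hyiac
Hunk 2: at line 2 remove [pbg] add [ywx] -> 14 lines: cay wpsxm fal ywx ppn nyuou lkro pdg cwsny qpb rgvy rpcyi tzvoa hyiac
Hunk 3: at line 12 remove [tzvoa] add [xlhs] -> 14 lines: cay wpsxm fal ywx ppn nyuou lkro pdg cwsny qpb rgvy rpcyi xlhs hyiac
Hunk 4: at line 6 remove [pdg] add [iey,wvd] -> 15 lines: cay wpsxm fal ywx ppn nyuou lkro iey wvd cwsny qpb rgvy rpcyi xlhs hyiac
Final line 2: wpsxm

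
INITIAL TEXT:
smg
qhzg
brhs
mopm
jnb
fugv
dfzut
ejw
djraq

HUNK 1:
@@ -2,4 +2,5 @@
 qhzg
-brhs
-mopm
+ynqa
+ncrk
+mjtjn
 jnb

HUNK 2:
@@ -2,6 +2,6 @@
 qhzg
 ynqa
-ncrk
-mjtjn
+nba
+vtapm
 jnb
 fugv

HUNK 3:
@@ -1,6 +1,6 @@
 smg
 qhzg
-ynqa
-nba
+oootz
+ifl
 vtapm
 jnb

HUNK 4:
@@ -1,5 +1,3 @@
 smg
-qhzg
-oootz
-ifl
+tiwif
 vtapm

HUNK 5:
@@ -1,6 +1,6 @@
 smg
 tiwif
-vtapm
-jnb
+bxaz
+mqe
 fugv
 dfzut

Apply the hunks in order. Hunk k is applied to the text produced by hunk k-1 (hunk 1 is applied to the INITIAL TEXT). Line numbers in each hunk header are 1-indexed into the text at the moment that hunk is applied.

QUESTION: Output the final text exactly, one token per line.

Answer: smg
tiwif
bxaz
mqe
fugv
dfzut
ejw
djraq

Derivation:
Hunk 1: at line 2 remove [brhs,mopm] add [ynqa,ncrk,mjtjn] -> 10 lines: smg qhzg ynqa ncrk mjtjn jnb fugv dfzut ejw djraq
Hunk 2: at line 2 remove [ncrk,mjtjn] add [nba,vtapm] -> 10 lines: smg qhzg ynqa nba vtapm jnb fugv dfzut ejw djraq
Hunk 3: at line 1 remove [ynqa,nba] add [oootz,ifl] -> 10 lines: smg qhzg oootz ifl vtapm jnb fugv dfzut ejw djraq
Hunk 4: at line 1 remove [qhzg,oootz,ifl] add [tiwif] -> 8 lines: smg tiwif vtapm jnb fugv dfzut ejw djraq
Hunk 5: at line 1 remove [vtapm,jnb] add [bxaz,mqe] -> 8 lines: smg tiwif bxaz mqe fugv dfzut ejw djraq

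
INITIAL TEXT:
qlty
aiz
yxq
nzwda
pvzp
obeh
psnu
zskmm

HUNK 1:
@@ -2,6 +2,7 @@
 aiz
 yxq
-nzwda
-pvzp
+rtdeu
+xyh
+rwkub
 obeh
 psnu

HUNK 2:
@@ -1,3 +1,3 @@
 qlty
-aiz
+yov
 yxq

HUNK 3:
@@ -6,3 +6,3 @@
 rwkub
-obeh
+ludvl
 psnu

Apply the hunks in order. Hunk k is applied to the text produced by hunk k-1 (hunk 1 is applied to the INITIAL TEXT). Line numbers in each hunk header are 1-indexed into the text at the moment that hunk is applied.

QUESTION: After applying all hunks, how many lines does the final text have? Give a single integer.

Answer: 9

Derivation:
Hunk 1: at line 2 remove [nzwda,pvzp] add [rtdeu,xyh,rwkub] -> 9 lines: qlty aiz yxq rtdeu xyh rwkub obeh psnu zskmm
Hunk 2: at line 1 remove [aiz] add [yov] -> 9 lines: qlty yov yxq rtdeu xyh rwkub obeh psnu zskmm
Hunk 3: at line 6 remove [obeh] add [ludvl] -> 9 lines: qlty yov yxq rtdeu xyh rwkub ludvl psnu zskmm
Final line count: 9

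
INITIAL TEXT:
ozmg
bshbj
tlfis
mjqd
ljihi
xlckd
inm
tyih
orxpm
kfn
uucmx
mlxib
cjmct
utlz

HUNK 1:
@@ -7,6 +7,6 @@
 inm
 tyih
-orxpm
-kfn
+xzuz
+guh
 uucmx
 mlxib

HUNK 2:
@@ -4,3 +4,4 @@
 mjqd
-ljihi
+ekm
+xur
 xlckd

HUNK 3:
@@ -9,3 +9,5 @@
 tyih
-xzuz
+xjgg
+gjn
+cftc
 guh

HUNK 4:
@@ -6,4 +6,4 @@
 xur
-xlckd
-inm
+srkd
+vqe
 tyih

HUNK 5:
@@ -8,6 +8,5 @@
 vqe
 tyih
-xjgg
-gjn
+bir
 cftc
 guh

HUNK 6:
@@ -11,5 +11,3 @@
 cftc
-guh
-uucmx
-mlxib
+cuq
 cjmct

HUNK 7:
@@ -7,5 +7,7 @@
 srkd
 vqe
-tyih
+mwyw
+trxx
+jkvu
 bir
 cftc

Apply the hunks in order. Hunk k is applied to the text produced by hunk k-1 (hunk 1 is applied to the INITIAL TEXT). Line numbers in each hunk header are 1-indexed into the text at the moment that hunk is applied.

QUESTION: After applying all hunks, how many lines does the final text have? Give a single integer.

Hunk 1: at line 7 remove [orxpm,kfn] add [xzuz,guh] -> 14 lines: ozmg bshbj tlfis mjqd ljihi xlckd inm tyih xzuz guh uucmx mlxib cjmct utlz
Hunk 2: at line 4 remove [ljihi] add [ekm,xur] -> 15 lines: ozmg bshbj tlfis mjqd ekm xur xlckd inm tyih xzuz guh uucmx mlxib cjmct utlz
Hunk 3: at line 9 remove [xzuz] add [xjgg,gjn,cftc] -> 17 lines: ozmg bshbj tlfis mjqd ekm xur xlckd inm tyih xjgg gjn cftc guh uucmx mlxib cjmct utlz
Hunk 4: at line 6 remove [xlckd,inm] add [srkd,vqe] -> 17 lines: ozmg bshbj tlfis mjqd ekm xur srkd vqe tyih xjgg gjn cftc guh uucmx mlxib cjmct utlz
Hunk 5: at line 8 remove [xjgg,gjn] add [bir] -> 16 lines: ozmg bshbj tlfis mjqd ekm xur srkd vqe tyih bir cftc guh uucmx mlxib cjmct utlz
Hunk 6: at line 11 remove [guh,uucmx,mlxib] add [cuq] -> 14 lines: ozmg bshbj tlfis mjqd ekm xur srkd vqe tyih bir cftc cuq cjmct utlz
Hunk 7: at line 7 remove [tyih] add [mwyw,trxx,jkvu] -> 16 lines: ozmg bshbj tlfis mjqd ekm xur srkd vqe mwyw trxx jkvu bir cftc cuq cjmct utlz
Final line count: 16

Answer: 16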